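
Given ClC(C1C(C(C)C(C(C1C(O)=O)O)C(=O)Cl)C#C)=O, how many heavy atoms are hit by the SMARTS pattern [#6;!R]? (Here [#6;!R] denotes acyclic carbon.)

6

The query [#6;!R] means: carbon not in any ring.
Check the 19 heavy atoms by environment: 6× C (in 6-ring) → no; 6× C (acyclic) → match; 5× O (acyclic) → no; 2× Cl (acyclic) → no.
That gives 6 matching atoms.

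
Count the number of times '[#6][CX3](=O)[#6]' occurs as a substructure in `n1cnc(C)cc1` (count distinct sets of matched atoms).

0

[#6][CX3](=O)[#6] is the SMARTS for a ketone: a carbonyl carbon (no H) flanked by two carbons.
No fragment in the molecule satisfies every constraint, giving 0 matches.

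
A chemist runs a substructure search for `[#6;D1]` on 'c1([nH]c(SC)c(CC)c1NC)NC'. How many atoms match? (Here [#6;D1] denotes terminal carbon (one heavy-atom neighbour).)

4

The query [#6;D1] means: carbon bonded to exactly one heavy atom.
Check the 13 heavy atoms by environment: 1× n (aromatic, D2) → no; 4× c (aromatic, D3) → no; 2× N (D2) → no; 4× C (D1) → match; 1× S (D2) → no; 1× C (D2) → no.
That gives 4 matching atoms.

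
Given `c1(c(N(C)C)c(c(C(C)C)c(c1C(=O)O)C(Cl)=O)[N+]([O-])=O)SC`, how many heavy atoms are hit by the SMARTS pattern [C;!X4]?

2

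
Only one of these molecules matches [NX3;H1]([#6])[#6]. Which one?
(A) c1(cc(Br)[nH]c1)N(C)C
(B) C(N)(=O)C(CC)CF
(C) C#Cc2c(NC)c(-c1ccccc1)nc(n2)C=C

C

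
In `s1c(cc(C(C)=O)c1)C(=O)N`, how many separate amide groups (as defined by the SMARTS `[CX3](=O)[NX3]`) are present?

[CX3](=O)[NX3] is the SMARTS for an amide: a carbonyl carbon bonded to a trivalent nitrogen.
Exactly one fragment in the molecule meets all constraints, giving 1 match.

1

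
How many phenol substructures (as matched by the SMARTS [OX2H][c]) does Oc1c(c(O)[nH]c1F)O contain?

[OX2H][c] is the SMARTS for a phenol: a hydroxyl oxygen attached to an aromatic carbon.
The molecule carries 3 separate instances of a hydroxyl group (-OH) meeting every constraint; each maps to a distinct set of atoms, giving 3 matches.

3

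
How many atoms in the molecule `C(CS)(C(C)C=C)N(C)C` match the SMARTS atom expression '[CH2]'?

The query [CH2] means: aliphatic carbon with exactly two hydrogens.
Check the 10 heavy atoms by environment: 2× C (H2) → match; 3× C (H1) → no; 3× C (H3) → no; 1× N (H0) → no; 1× S (H1) → no.
That gives 2 matching atoms.

2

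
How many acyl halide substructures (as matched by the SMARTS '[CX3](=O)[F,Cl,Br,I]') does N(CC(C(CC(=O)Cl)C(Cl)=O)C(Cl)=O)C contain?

3

[CX3](=O)[F,Cl,Br,I] is the SMARTS for an acyl halide: a carbonyl carbon bonded to a halogen.
The molecule carries 3 separate instances of an acyl chloride (-C(=O)Cl) meeting every constraint; each maps to a distinct set of atoms, giving 3 matches.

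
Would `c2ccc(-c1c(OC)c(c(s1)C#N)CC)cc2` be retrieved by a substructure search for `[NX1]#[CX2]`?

Yes

The pattern [NX1]#[CX2] describes a nitrogen triple-bonded to a two-connected carbon — a nitrile.
The molecule carries a nitrile (-C#N), whose atoms satisfy every constraint of the query, so the pattern matches.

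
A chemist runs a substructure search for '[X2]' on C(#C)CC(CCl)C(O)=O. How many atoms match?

The query [X2] means: any atom with exactly two total connections (bonds + H).
Check the 9 heavy atoms by environment: 3× C (X4) → no; 2× C (X2) → match; 1× Cl (X1) → no; 1× C (X3) → no; 1× O (X1) → no; 1× O (X2) → match.
Summing the matching environments: 2 + 1 = 3 matching atoms.

3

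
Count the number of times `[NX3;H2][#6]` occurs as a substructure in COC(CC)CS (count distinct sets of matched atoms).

0

[NX3;H2][#6] is the SMARTS for a primary amine: a trivalent nitrogen with two H attached to carbon.
No fragment in the molecule satisfies every constraint, giving 0 matches.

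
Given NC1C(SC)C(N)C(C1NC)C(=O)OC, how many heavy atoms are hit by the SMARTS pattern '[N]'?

3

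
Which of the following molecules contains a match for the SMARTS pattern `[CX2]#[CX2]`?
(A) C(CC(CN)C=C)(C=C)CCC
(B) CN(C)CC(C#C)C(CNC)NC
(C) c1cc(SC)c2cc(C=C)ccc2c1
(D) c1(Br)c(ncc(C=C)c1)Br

[CX2]#[CX2] describes a carbon-carbon triple bond (an alkyne).
(A) has a vinyl group (-CH=CH2) but the C=C is a double bond; both carbons are CX3, not CX2.
(B) contains an ethynyl group (-C#CH), which satisfies every atom and bond constraint.
(C) has a vinyl group (-CH=CH2) but the C=C is a double bond; both carbons are CX3, not CX2.
(D) has a vinyl group (-CH=CH2) but the C=C is a double bond; both carbons are CX3, not CX2.
So the answer is (B).

B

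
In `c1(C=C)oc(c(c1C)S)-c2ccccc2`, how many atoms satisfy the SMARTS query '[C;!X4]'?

Check the 15 heavy atoms by environment: 1× o (aromatic, X2) → no; 10× c (aromatic, X3) → no; 2× C (X3) → match; 1× C (X4) → no; 1× S (X2) → no.
That gives 2 matching atoms.

2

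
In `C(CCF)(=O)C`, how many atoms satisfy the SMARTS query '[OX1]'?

1

The query [OX1] means: aliphatic oxygen with one total connection — typically a carbonyl =O or an oxide.
Check the 6 heavy atoms by environment: 3× C (X4) → no; 1× C (X3) → no; 1× O (X1) → match; 1× F (X1) → no.
That gives 1 matching atom.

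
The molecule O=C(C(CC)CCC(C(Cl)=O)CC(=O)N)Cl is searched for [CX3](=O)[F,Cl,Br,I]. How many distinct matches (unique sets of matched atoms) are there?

2

[CX3](=O)[F,Cl,Br,I] is the SMARTS for an acyl halide: a carbonyl carbon bonded to a halogen.
The molecule carries 2 separate instances of an acyl chloride (-C(=O)Cl) meeting every constraint; each maps to a distinct set of atoms, giving 2 matches.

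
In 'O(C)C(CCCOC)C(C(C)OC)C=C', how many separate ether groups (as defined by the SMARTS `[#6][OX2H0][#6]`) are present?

3

[#6][OX2H0][#6] is the SMARTS for an ether: an aliphatic oxygen bridging two carbons with no H on the oxygen.
The molecule carries 3 separate instances of a methoxy ether (-OCH3) meeting every constraint; each maps to a distinct set of atoms, giving 3 matches.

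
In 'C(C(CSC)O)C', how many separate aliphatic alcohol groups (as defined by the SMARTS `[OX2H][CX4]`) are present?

1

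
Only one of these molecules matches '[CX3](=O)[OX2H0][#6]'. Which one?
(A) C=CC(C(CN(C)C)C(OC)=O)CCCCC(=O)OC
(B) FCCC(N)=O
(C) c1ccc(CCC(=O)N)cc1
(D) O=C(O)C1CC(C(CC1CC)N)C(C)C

A

[CX3](=O)[OX2H0][#6] describes a carbonyl carbon bonded to an oxygen that is itself bonded to carbon (no H on that O) (an ester).
(A) contains a methyl-ester group (-C(=O)OCH3), which satisfies every atom and bond constraint.
(B) has a primary amide (-C(=O)NH2) but the carbonyl is bonded to N, not to an O-C linkage.
(C) has a primary amide (-C(=O)NH2) but the carbonyl is bonded to N, not to an O-C linkage.
(D) has a carboxylic acid group (-C(=O)OH) but the singly-bonded O carries H (OX2H1, not H0).
So the answer is (A).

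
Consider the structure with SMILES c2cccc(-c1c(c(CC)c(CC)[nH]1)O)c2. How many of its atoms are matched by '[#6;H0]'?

Check the 16 heavy atoms by environment: 1× n (aromatic, H1) → no; 5× c (aromatic, H0) → match; 2× C (H2) → no; 2× C (H3) → no; 1× O (H1) → no; 5× c (aromatic, H1) → no.
That gives 5 matching atoms.

5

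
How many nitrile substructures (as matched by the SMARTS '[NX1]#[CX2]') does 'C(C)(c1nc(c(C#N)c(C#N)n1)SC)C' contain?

2

[NX1]#[CX2] is the SMARTS for a nitrile: a nitrogen triple-bonded to a two-connected carbon.
The molecule carries 2 separate instances of a nitrile (-C#N) meeting every constraint; each maps to a distinct set of atoms, giving 2 matches.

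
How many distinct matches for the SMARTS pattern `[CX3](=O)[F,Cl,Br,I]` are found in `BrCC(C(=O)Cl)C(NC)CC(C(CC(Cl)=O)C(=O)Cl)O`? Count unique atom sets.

[CX3](=O)[F,Cl,Br,I] is the SMARTS for an acyl halide: a carbonyl carbon bonded to a halogen.
The molecule carries 3 separate instances of an acyl chloride (-C(=O)Cl) meeting every constraint; each maps to a distinct set of atoms, giving 3 matches.

3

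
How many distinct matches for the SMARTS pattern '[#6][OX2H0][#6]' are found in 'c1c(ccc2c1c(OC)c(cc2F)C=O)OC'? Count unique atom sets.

[#6][OX2H0][#6] is the SMARTS for an ether: an aliphatic oxygen bridging two carbons with no H on the oxygen.
The molecule carries 2 separate instances of a methoxy ether (-OCH3) meeting every constraint; each maps to a distinct set of atoms, giving 2 matches.

2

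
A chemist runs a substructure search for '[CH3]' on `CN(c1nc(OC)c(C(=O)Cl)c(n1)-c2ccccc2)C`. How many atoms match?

Check the 20 heavy atoms by environment: 2× n (aromatic, H0) → no; 5× c (aromatic, H0) → no; 1× C (H0) → no; 2× O (H0) → no; 1× Cl (H0) → no; 3× C (H3) → match; 5× c (aromatic, H1) → no; 1× N (H0) → no.
That gives 3 matching atoms.

3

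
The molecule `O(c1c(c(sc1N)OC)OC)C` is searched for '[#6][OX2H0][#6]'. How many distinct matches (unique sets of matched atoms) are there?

[#6][OX2H0][#6] is the SMARTS for an ether: an aliphatic oxygen bridging two carbons with no H on the oxygen.
The molecule carries 3 separate instances of a methoxy ether (-OCH3) meeting every constraint; each maps to a distinct set of atoms, giving 3 matches.

3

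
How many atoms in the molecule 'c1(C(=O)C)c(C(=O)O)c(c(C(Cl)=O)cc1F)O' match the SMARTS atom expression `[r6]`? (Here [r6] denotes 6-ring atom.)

6

Check the 17 heavy atoms by environment: 6× c (aromatic, in 6-ring) → match; 4× C (acyclic) → no; 5× O (acyclic) → no; 1× Cl (acyclic) → no; 1× F (acyclic) → no.
That gives 6 matching atoms.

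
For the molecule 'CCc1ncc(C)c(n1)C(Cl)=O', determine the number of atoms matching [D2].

4

The query [D2] means: atom with exactly two heavy-atom neighbours.
Check the 12 heavy atoms by environment: 2× n (aromatic, D2) → match; 3× c (aromatic, D3) → no; 1× c (aromatic, D2) → match; 2× C (D1) → no; 1× C (D2) → match; 1× C (D3) → no; 1× O (D1) → no; 1× Cl (D1) → no.
Summing the matching environments: 2 + 1 + 1 = 4 matching atoms.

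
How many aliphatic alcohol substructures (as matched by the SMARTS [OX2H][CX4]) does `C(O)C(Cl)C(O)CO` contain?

[OX2H][CX4] is the SMARTS for an aliphatic alcohol: a hydroxyl oxygen bound to an sp3 (X4) carbon.
The molecule carries 3 separate instances of a hydroxyl group (-OH) meeting every constraint; each maps to a distinct set of atoms, giving 3 matches.

3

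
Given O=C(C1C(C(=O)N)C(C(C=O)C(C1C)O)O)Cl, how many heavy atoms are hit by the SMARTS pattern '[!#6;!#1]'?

7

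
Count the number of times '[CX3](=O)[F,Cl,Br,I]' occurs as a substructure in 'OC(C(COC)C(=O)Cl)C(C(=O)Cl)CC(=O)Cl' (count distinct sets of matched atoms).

3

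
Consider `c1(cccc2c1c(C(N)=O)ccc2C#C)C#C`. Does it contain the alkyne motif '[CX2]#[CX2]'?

The pattern [CX2]#[CX2] describes a carbon-carbon triple bond — an alkyne.
The molecule carries an ethynyl group (-C#CH), whose atoms satisfy every constraint of the query, so the pattern matches.

Yes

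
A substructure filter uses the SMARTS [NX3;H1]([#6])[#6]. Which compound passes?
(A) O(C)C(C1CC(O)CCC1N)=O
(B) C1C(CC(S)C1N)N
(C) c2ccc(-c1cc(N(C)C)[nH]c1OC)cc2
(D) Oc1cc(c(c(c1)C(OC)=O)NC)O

[NX3;H1]([#6])[#6] describes a trivalent nitrogen with one H, bonded to two carbons (a secondary amine).
(A) has a primary amino group (-NH2) but the nitrogen has H2 and only one carbon neighbour.
(B) has a primary amino group (-NH2) but the nitrogen has H2 and only one carbon neighbour.
(C) has a dimethylamino group (-N(CH3)2) but the nitrogen has H0, not H1.
(D) contains an N-methylamino group (-NHCH3), which satisfies every atom and bond constraint.
So the answer is (D).

D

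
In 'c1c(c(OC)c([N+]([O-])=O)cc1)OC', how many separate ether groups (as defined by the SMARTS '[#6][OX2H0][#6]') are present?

[#6][OX2H0][#6] is the SMARTS for an ether: an aliphatic oxygen bridging two carbons with no H on the oxygen.
The molecule carries 2 separate instances of a methoxy ether (-OCH3) meeting every constraint; each maps to a distinct set of atoms, giving 2 matches.

2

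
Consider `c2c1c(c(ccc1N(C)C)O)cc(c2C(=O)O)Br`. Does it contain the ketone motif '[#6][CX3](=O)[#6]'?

The pattern [#6][CX3](=O)[#6] describes a carbonyl carbon (no H) flanked by two carbons — a ketone.
The closest candidate here is a carboxylic acid group (-C(=O)OH), but one neighbour of the carbonyl carbon is O, not C. No other fragment satisfies the full query, so there is no match.

No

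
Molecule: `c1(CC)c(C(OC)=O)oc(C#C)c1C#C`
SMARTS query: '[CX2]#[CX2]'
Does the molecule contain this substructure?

The pattern [CX2]#[CX2] describes a carbon-carbon triple bond — an alkyne.
The molecule carries an ethynyl group (-C#CH), whose atoms satisfy every constraint of the query, so the pattern matches.

Yes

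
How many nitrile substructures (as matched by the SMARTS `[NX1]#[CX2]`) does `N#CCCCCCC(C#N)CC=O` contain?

2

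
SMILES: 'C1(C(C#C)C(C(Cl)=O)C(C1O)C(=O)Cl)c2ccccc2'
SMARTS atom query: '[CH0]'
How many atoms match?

3

The query [CH0] means: aliphatic carbon with no attached hydrogen.
Check the 20 heavy atoms by environment: 6× C (H1) → no; 3× C (H0) → match; 2× O (H0) → no; 2× Cl (H0) → no; 1× O (H1) → no; 1× c (aromatic, H0) → no; 5× c (aromatic, H1) → no.
That gives 3 matching atoms.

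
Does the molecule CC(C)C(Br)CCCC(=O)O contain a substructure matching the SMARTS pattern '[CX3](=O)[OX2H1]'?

The pattern [CX3](=O)[OX2H1] describes an sp2 carbon double-bonded to O and single-bonded to an -OH oxygen — a carboxylic acid.
The molecule carries a carboxylic acid group (-C(=O)OH), whose atoms satisfy every constraint of the query, so the pattern matches.

Yes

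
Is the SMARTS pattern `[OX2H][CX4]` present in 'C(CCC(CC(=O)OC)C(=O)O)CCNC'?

No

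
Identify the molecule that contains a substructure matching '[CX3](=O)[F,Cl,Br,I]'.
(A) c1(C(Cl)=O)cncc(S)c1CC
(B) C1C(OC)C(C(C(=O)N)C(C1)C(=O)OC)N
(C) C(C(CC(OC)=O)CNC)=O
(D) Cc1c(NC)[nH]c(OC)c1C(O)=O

[CX3](=O)[F,Cl,Br,I] describes a carbonyl carbon bonded to a halogen (an acyl halide).
(A) contains an acyl chloride (-C(=O)Cl), which satisfies every atom and bond constraint.
(B) has a methyl-ester group (-C(=O)OCH3) but the carbonyl is bonded to -O-C, not to a halogen.
(C) has a methyl-ester group (-C(=O)OCH3) but the carbonyl is bonded to -O-C, not to a halogen.
(D) has a carboxylic acid group (-C(=O)OH) but the carbonyl is bonded to -OH, not to a halogen.
So the answer is (A).

A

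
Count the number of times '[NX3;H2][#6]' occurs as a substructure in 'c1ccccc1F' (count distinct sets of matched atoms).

[NX3;H2][#6] is the SMARTS for a primary amine: a trivalent nitrogen with two H attached to carbon.
No fragment in the molecule satisfies every constraint, giving 0 matches.

0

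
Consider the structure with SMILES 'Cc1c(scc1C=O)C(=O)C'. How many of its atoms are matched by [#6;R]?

4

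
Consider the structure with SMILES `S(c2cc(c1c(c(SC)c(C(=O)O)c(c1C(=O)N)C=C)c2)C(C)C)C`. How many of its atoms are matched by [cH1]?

2

The query [cH1] means: aromatic carbon bearing exactly one hydrogen.
Check the 25 heavy atoms by environment: 8× c (aromatic, H0) → no; 2× c (aromatic, H1) → match; 2× S (H0) → no; 4× C (H3) → no; 2× C (H1) → no; 2× C (H0) → no; 2× O (H0) → no; 1× N (H2) → no; 1× O (H1) → no; 1× C (H2) → no.
That gives 2 matching atoms.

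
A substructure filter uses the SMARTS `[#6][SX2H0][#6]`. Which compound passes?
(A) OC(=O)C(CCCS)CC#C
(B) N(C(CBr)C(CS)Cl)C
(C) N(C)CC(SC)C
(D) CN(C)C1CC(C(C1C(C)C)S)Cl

[#6][SX2H0][#6] describes an aliphatic sulfur bridging two carbons with no H on the sulfur (a thioether).
(A) has a thiol (-SH) but the sulfur has H1, not H0 bridging two carbons.
(B) has a thiol (-SH) but the sulfur has H1, not H0 bridging two carbons.
(C) contains a methylthio ether (-SCH3), which satisfies every atom and bond constraint.
(D) has a thiol (-SH) but the sulfur has H1, not H0 bridging two carbons.
So the answer is (C).

C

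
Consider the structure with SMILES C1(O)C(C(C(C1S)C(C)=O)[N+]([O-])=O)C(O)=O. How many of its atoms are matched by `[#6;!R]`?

3

The query [#6;!R] means: carbon not in any ring.
Check the 16 heavy atoms by environment: 5× C (in 5-ring) → no; 5× O (acyclic) → no; 3× C (acyclic) → match; 1× N (charge +1, acyclic) → no; 1× O (charge -1, acyclic) → no; 1× S (acyclic) → no.
That gives 3 matching atoms.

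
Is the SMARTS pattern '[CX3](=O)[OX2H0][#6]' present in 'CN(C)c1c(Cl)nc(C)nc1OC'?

No

The pattern [CX3](=O)[OX2H0][#6] describes a carbonyl carbon bonded to an oxygen that is itself bonded to carbon (no H on that O) — an ester.
The closest candidate here is a methoxy ether (-OCH3), but the ether oxygen is not adjacent to a C=O carbon. No other fragment satisfies the full query, so there is no match.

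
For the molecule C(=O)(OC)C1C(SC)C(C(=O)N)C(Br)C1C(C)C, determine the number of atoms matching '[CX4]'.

10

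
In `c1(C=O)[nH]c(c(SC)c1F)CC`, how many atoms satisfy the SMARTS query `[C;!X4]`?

1

The query [C;!X4] means: aliphatic carbon that does not have four total connections.
Check the 12 heavy atoms by environment: 1× n (aromatic, X3) → no; 4× c (aromatic, X3) → no; 1× S (X2) → no; 3× C (X4) → no; 1× F (X1) → no; 1× C (X3) → match; 1× O (X1) → no.
That gives 1 matching atom.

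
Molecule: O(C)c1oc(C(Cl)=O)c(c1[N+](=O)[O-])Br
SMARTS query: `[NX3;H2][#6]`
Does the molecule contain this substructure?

No

The pattern [NX3;H2][#6] describes a trivalent nitrogen with two H attached to carbon — a primary amine.
The closest candidate here is a nitro group (-[N+](=O)[O-]), but the nitrogen is [N+] with no H, not NX3H2. No other fragment satisfies the full query, so there is no match.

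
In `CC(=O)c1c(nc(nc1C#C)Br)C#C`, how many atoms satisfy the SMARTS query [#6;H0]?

The query [#6;H0] means: any carbon with no attached hydrogen.
Check the 14 heavy atoms by environment: 2× n (aromatic, H0) → no; 4× c (aromatic, H0) → match; 1× Br (H0) → no; 3× C (H0) → match; 1× O (H0) → no; 1× C (H3) → no; 2× C (H1) → no.
Summing the matching environments: 4 + 3 = 7 matching atoms.

7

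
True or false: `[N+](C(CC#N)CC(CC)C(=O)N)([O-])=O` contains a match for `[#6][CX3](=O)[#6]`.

False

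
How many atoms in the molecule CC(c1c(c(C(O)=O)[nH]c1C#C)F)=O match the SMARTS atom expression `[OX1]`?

2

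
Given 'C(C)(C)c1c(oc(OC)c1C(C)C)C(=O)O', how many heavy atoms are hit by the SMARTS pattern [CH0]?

1

The query [CH0] means: aliphatic carbon with no attached hydrogen.
Check the 16 heavy atoms by environment: 1× o (aromatic, H0) → no; 4× c (aromatic, H0) → no; 2× C (H1) → no; 5× C (H3) → no; 1× C (H0) → match; 2× O (H0) → no; 1× O (H1) → no.
That gives 1 matching atom.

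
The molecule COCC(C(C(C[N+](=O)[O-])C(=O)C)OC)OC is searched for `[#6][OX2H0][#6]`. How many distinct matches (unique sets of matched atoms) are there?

[#6][OX2H0][#6] is the SMARTS for an ether: an aliphatic oxygen bridging two carbons with no H on the oxygen.
The molecule carries 3 separate instances of a methoxy ether (-OCH3) meeting every constraint; each maps to a distinct set of atoms, giving 3 matches.

3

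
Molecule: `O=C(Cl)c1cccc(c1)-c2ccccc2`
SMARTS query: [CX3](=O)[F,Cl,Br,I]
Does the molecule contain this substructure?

The pattern [CX3](=O)[F,Cl,Br,I] describes a carbonyl carbon bonded to a halogen — an acyl halide.
The molecule carries an acyl chloride (-C(=O)Cl), whose atoms satisfy every constraint of the query, so the pattern matches.

Yes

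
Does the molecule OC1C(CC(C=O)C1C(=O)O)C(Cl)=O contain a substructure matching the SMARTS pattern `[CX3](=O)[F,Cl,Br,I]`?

The pattern [CX3](=O)[F,Cl,Br,I] describes a carbonyl carbon bonded to a halogen — an acyl halide.
The molecule carries an acyl chloride (-C(=O)Cl), whose atoms satisfy every constraint of the query, so the pattern matches.

Yes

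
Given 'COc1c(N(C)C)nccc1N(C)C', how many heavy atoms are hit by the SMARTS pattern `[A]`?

8

The query [A] means: A matches any aliphatic (non-aromatic) heavy atom.
Check the 14 heavy atoms by environment: 1× n (aromatic) → no; 5× c (aromatic) → no; 2× N → match; 5× C → match; 1× O → match.
Summing the matching environments: 2 + 5 + 1 = 8 matching atoms.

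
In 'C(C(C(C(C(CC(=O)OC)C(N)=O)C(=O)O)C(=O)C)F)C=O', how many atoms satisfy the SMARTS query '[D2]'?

The query [D2] means: atom with exactly two heavy-atom neighbours.
Check the 22 heavy atoms by environment: 3× C (D2) → match; 8× C (D3) → no; 6× O (D1) → no; 1× O (D2) → match; 2× C (D1) → no; 1× N (D1) → no; 1× F (D1) → no.
Summing the matching environments: 3 + 1 = 4 matching atoms.

4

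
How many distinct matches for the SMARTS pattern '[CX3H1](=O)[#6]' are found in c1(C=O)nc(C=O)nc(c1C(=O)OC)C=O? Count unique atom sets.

[CX3H1](=O)[#6] is the SMARTS for an aldehyde: an sp2 carbon with one H, double-bonded to O and single-bonded to carbon.
The molecule carries 3 separate instances of an aldehyde (-CHO) meeting every constraint; each maps to a distinct set of atoms, giving 3 matches.

3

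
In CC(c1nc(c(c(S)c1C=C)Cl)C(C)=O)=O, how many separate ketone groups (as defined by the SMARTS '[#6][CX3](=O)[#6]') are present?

2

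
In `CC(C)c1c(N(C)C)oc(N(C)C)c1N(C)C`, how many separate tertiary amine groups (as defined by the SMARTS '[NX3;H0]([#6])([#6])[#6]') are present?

3

[NX3;H0]([#6])([#6])[#6] is the SMARTS for a tertiary amine: a trivalent nitrogen with no H, bonded to three carbons.
The molecule carries 3 separate instances of a dimethylamino group (-N(CH3)2) meeting every constraint; each maps to a distinct set of atoms, giving 3 matches.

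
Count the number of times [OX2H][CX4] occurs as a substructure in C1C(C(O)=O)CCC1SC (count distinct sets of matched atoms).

0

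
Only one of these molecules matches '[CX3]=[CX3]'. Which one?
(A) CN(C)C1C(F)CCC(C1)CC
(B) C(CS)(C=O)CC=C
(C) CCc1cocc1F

B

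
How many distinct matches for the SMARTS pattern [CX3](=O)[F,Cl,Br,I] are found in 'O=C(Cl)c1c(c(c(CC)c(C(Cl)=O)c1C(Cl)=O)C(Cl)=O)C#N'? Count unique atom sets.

[CX3](=O)[F,Cl,Br,I] is the SMARTS for an acyl halide: a carbonyl carbon bonded to a halogen.
The molecule carries 4 separate instances of an acyl chloride (-C(=O)Cl) meeting every constraint; each maps to a distinct set of atoms, giving 4 matches.

4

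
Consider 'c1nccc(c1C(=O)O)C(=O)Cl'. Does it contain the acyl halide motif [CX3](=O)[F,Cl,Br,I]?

The pattern [CX3](=O)[F,Cl,Br,I] describes a carbonyl carbon bonded to a halogen — an acyl halide.
The molecule carries an acyl chloride (-C(=O)Cl), whose atoms satisfy every constraint of the query, so the pattern matches.

Yes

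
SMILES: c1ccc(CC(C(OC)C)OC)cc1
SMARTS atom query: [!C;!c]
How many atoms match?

2

The query [!C;!c] means: neither aliphatic nor aromatic carbon — same as [!#6].
Check the 14 heavy atoms by environment: 6× C → no; 2× O → match; 6× c (aromatic) → no.
That gives 2 matching atoms.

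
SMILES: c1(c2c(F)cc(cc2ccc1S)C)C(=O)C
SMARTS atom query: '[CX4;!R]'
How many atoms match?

2

The query [CX4;!R] means: aliphatic carbon with four total connections, not in a ring.
Check the 16 heavy atoms by environment: 10× c (aromatic, X3, in 6-ring) → no; 1× F (X1, acyclic) → no; 1× S (X2, acyclic) → no; 2× C (X4, acyclic) → match; 1× C (X3, acyclic) → no; 1× O (X1, acyclic) → no.
That gives 2 matching atoms.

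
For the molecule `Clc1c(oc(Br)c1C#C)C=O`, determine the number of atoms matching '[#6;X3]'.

5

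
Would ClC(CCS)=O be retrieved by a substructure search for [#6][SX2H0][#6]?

No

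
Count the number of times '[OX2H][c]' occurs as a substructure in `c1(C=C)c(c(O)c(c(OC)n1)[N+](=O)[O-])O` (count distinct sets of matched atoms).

2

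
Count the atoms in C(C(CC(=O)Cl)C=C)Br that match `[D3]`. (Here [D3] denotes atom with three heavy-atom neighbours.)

2

The query [D3] means: atom with exactly three heavy-atom neighbours.
Check the 9 heavy atoms by environment: 3× C (D2) → no; 2× C (D3) → match; 1× C (D1) → no; 1× O (D1) → no; 1× Cl (D1) → no; 1× Br (D1) → no.
That gives 2 matching atoms.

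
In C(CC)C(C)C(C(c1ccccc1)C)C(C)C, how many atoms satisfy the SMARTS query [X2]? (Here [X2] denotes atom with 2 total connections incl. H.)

0

The query [X2] means: any atom with exactly two total connections (bonds + H).
Check the 17 heavy atoms by environment: 11× C (X4) → no; 6× c (aromatic, X3) → no.
No environment satisfies the query, so 0 matching atoms.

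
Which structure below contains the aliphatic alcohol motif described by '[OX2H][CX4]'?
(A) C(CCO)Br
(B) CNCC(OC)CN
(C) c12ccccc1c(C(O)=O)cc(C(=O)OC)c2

A

[OX2H][CX4] describes a hydroxyl oxygen bound to an sp3 (X4) carbon (an aliphatic alcohol).
(A) contains a hydroxyl group (-OH), which satisfies every atom and bond constraint.
(B) has a methoxy ether (-OCH3) but the oxygen has H0 (ether), not H1.
(C) has a carboxylic acid group (-C(=O)OH) but the -OH is on a CX3 carbonyl carbon, not a CX4 carbon.
So the answer is (A).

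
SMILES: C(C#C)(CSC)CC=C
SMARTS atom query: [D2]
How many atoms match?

5

Check the 9 heavy atoms by environment: 4× C (D2) → match; 1× C (D3) → no; 3× C (D1) → no; 1× S (D2) → match.
Summing the matching environments: 4 + 1 = 5 matching atoms.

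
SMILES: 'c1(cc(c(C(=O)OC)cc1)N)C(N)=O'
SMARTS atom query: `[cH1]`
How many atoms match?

3

Check the 14 heavy atoms by environment: 3× c (aromatic, H1) → match; 3× c (aromatic, H0) → no; 2× C (H0) → no; 3× O (H0) → no; 2× N (H2) → no; 1× C (H3) → no.
That gives 3 matching atoms.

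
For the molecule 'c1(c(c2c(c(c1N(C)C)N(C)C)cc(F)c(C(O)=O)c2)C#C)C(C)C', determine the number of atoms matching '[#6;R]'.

The query [#6;R] means: carbon that is part of a ring.
Check the 25 heavy atoms by environment: 10× c (aromatic, in 6-ring) → match; 1× F (acyclic) → no; 2× N (acyclic) → no; 10× C (acyclic) → no; 2× O (acyclic) → no.
That gives 10 matching atoms.

10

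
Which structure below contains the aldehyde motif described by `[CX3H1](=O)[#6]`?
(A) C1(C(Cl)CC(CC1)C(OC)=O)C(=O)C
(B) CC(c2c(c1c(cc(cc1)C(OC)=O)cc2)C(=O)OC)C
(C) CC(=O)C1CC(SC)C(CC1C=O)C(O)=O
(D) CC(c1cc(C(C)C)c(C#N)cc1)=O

[CX3H1](=O)[#6] describes an sp2 carbon with one H, double-bonded to O and single-bonded to carbon (an aldehyde).
(A) has a methyl-ester group (-C(=O)OCH3) but the carbonyl carbon has H0, not H1.
(B) has a methyl-ester group (-C(=O)OCH3) but the carbonyl carbon has H0, not H1.
(C) contains an aldehyde (-CHO), which satisfies every atom and bond constraint.
(D) has an acetyl/ketone group (-C(=O)CH3) but the carbonyl carbon has H0 (two carbon neighbours), not H1.
So the answer is (C).

C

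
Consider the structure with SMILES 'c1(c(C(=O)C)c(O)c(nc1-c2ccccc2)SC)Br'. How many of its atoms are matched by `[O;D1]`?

2

The query [O;D1] means: aliphatic oxygen bonded to exactly one heavy atom.
Check the 19 heavy atoms by environment: 1× n (aromatic, D2) → no; 6× c (aromatic, D3) → no; 2× O (D1) → match; 1× S (D2) → no; 2× C (D1) → no; 1× C (D3) → no; 5× c (aromatic, D2) → no; 1× Br (D1) → no.
That gives 2 matching atoms.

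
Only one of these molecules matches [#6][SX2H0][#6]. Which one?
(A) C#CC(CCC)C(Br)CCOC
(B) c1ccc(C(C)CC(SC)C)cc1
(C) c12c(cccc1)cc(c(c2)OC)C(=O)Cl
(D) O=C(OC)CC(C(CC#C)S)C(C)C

B

[#6][SX2H0][#6] describes an aliphatic sulfur bridging two carbons with no H on the sulfur (a thioether).
(A) has a methoxy ether (-OCH3) but the bridging atom is O, not S.
(B) contains a methylthio ether (-SCH3), which satisfies every atom and bond constraint.
(C) has a methoxy ether (-OCH3) but the bridging atom is O, not S.
(D) has a thiol (-SH) but the sulfur has H1, not H0 bridging two carbons.
So the answer is (B).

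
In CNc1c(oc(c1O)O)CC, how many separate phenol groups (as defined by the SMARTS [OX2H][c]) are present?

2

[OX2H][c] is the SMARTS for a phenol: a hydroxyl oxygen attached to an aromatic carbon.
The molecule carries 2 separate instances of a hydroxyl group (-OH) meeting every constraint; each maps to a distinct set of atoms, giving 2 matches.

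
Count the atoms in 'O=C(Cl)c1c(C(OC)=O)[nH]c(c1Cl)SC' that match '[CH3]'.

2

The query [CH3] means: aliphatic carbon with exactly three hydrogens.
Check the 15 heavy atoms by environment: 1× n (aromatic, H1) → no; 4× c (aromatic, H0) → no; 2× C (H0) → no; 3× O (H0) → no; 2× C (H3) → match; 1× S (H0) → no; 2× Cl (H0) → no.
That gives 2 matching atoms.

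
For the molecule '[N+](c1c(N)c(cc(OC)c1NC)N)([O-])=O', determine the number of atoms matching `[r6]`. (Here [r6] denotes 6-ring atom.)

6

The query [r6] means: r6 matches atoms in a six-membered ring.
Check the 15 heavy atoms by environment: 6× c (aromatic, in 6-ring) → match; 1× N (charge +1, acyclic) → no; 1× O (charge -1, acyclic) → no; 2× O (acyclic) → no; 2× C (acyclic) → no; 3× N (acyclic) → no.
That gives 6 matching atoms.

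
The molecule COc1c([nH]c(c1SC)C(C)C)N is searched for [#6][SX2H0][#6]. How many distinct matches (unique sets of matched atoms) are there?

1

[#6][SX2H0][#6] is the SMARTS for a thioether: an aliphatic sulfur bridging two carbons with no H on the sulfur.
Exactly one fragment in the molecule meets all constraints, giving 1 match.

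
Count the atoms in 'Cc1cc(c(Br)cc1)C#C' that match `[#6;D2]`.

4

The query [#6;D2] means: any carbon bonded to exactly two heavy atoms.
Check the 10 heavy atoms by environment: 3× c (aromatic, D2) → match; 3× c (aromatic, D3) → no; 1× C (D2) → match; 2× C (D1) → no; 1× Br (D1) → no.
Summing the matching environments: 3 + 1 = 4 matching atoms.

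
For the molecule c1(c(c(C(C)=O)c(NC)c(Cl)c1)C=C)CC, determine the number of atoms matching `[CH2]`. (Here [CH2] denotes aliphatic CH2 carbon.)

2

Check the 16 heavy atoms by environment: 5× c (aromatic, H0) → no; 1× c (aromatic, H1) → no; 2× C (H2) → match; 3× C (H3) → no; 1× N (H1) → no; 1× Cl (H0) → no; 1× C (H1) → no; 1× C (H0) → no; 1× O (H0) → no.
That gives 2 matching atoms.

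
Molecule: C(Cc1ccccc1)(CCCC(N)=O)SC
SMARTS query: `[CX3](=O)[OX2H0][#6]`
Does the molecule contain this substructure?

No

The pattern [CX3](=O)[OX2H0][#6] describes a carbonyl carbon bonded to an oxygen that is itself bonded to carbon (no H on that O) — an ester.
The closest candidate here is a primary amide (-C(=O)NH2), but the carbonyl is bonded to N, not to an O-C linkage. No other fragment satisfies the full query, so there is no match.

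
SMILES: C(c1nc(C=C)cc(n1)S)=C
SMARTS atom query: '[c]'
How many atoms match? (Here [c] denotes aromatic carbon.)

Check the 11 heavy atoms by environment: 2× n (aromatic) → no; 4× c (aromatic) → match; 4× C → no; 1× S → no.
That gives 4 matching atoms.

4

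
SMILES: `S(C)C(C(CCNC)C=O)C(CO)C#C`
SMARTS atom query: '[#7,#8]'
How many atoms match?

3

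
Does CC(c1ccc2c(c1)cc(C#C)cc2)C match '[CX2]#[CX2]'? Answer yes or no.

Yes

The pattern [CX2]#[CX2] describes a carbon-carbon triple bond — an alkyne.
The molecule carries an ethynyl group (-C#CH), whose atoms satisfy every constraint of the query, so the pattern matches.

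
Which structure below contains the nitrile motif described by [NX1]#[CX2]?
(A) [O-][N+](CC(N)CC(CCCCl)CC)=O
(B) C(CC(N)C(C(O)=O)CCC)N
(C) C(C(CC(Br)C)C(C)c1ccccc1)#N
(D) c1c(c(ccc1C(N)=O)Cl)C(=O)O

C

[NX1]#[CX2] describes a nitrogen triple-bonded to a two-connected carbon (a nitrile).
(A) has a primary amino group (-NH2) but the nitrogen is NX3 (three connections), not NX1 triple-bonded.
(B) has a primary amino group (-NH2) but the nitrogen is NX3 (three connections), not NX1 triple-bonded.
(C) contains a nitrile (-C#N), which satisfies every atom and bond constraint.
(D) has a primary amide (-C(=O)NH2) but the nitrogen is NX3, not NX1.
So the answer is (C).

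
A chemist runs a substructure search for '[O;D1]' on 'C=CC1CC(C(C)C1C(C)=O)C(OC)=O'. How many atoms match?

2

Check the 15 heavy atoms by environment: 6× C (D3) → no; 2× C (D2) → no; 4× C (D1) → no; 2× O (D1) → match; 1× O (D2) → no.
That gives 2 matching atoms.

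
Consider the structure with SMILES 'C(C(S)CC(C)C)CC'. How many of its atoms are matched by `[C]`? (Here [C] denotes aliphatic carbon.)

Check the 9 heavy atoms by environment: 8× C → match; 1× S → no.
That gives 8 matching atoms.

8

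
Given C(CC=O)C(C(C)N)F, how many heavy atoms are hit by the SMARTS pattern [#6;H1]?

Check the 9 heavy atoms by environment: 2× C (H2) → no; 3× C (H1) → match; 1× C (H3) → no; 1× N (H2) → no; 1× F (H0) → no; 1× O (H0) → no.
That gives 3 matching atoms.

3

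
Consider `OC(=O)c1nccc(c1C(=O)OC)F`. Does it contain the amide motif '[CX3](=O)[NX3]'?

No

The pattern [CX3](=O)[NX3] describes a carbonyl carbon bonded to a trivalent nitrogen — an amide.
The closest candidate here is a methyl-ester group (-C(=O)OCH3), but the carbonyl is bonded to O, not to an NX3 nitrogen. No other fragment satisfies the full query, so there is no match.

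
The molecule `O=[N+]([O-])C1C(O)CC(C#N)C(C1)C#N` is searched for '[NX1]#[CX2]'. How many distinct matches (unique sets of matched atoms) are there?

[NX1]#[CX2] is the SMARTS for a nitrile: a nitrogen triple-bonded to a two-connected carbon.
The molecule carries 2 separate instances of a nitrile (-C#N) meeting every constraint; each maps to a distinct set of atoms, giving 2 matches.

2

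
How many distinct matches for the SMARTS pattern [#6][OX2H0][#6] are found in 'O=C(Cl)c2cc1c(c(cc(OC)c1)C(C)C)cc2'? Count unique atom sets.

1

[#6][OX2H0][#6] is the SMARTS for an ether: an aliphatic oxygen bridging two carbons with no H on the oxygen.
Exactly one fragment in the molecule meets all constraints, giving 1 match.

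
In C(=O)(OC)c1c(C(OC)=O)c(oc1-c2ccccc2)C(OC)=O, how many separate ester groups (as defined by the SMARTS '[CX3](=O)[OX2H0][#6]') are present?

3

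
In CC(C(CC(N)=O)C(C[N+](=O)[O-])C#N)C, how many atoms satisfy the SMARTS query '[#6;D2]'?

Check the 15 heavy atoms by environment: 3× C (D2) → match; 4× C (D3) → no; 2× N (D1) → no; 2× O (D1) → no; 2× C (D1) → no; 1× N (charge +1, D3) → no; 1× O (charge -1, D1) → no.
That gives 3 matching atoms.

3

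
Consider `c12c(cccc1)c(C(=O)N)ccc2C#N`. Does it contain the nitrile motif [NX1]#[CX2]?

Yes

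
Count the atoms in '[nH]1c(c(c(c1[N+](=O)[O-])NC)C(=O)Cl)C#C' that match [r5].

5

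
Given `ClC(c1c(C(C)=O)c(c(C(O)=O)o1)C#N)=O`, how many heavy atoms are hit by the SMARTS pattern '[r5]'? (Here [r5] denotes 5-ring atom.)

5

Check the 16 heavy atoms by environment: 1× o (aromatic, in 5-ring) → match; 4× c (aromatic, in 5-ring) → match; 5× C (acyclic) → no; 4× O (acyclic) → no; 1× N (acyclic) → no; 1× Cl (acyclic) → no.
Summing the matching environments: 1 + 4 = 5 matching atoms.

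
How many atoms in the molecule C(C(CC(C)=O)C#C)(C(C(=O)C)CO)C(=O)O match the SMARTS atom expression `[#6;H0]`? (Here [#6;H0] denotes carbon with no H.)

4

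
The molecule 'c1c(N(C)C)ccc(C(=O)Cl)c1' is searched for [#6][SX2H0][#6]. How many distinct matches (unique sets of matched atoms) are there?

[#6][SX2H0][#6] is the SMARTS for a thioether: an aliphatic sulfur bridging two carbons with no H on the sulfur.
No fragment in the molecule satisfies every constraint, giving 0 matches.

0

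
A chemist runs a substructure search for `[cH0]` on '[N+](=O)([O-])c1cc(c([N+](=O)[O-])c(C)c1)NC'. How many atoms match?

The query [cH0] means: aromatic carbon with no attached hydrogen (substituted or ring-fusion).
Check the 15 heavy atoms by environment: 4× c (aromatic, H0) → match; 2× c (aromatic, H1) → no; 2× N (charge +1, H0) → no; 2× O (charge -1, H0) → no; 2× O (H0) → no; 1× N (H1) → no; 2× C (H3) → no.
That gives 4 matching atoms.

4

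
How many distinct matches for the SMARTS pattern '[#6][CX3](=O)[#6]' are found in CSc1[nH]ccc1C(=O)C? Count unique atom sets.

[#6][CX3](=O)[#6] is the SMARTS for a ketone: a carbonyl carbon (no H) flanked by two carbons.
Exactly one fragment in the molecule meets all constraints, giving 1 match.

1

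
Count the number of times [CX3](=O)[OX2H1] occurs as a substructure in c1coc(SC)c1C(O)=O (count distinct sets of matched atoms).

1

[CX3](=O)[OX2H1] is the SMARTS for a carboxylic acid: an sp2 carbon double-bonded to O and single-bonded to an -OH oxygen.
Exactly one fragment in the molecule meets all constraints, giving 1 match.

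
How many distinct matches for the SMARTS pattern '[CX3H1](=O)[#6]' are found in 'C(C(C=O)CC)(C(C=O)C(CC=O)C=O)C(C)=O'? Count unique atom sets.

4

[CX3H1](=O)[#6] is the SMARTS for an aldehyde: an sp2 carbon with one H, double-bonded to O and single-bonded to carbon.
The molecule carries 4 separate instances of an aldehyde (-CHO) meeting every constraint; each maps to a distinct set of atoms, giving 4 matches.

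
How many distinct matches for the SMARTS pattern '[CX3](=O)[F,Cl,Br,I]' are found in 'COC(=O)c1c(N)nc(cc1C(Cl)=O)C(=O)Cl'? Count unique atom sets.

2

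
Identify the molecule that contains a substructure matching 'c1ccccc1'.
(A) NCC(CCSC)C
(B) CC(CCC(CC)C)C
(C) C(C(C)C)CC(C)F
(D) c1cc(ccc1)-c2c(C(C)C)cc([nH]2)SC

D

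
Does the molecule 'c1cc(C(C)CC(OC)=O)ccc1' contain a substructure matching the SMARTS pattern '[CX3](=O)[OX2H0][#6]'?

Yes

The pattern [CX3](=O)[OX2H0][#6] describes a carbonyl carbon bonded to an oxygen that is itself bonded to carbon (no H on that O) — an ester.
The molecule carries a methyl-ester group (-C(=O)OCH3), whose atoms satisfy every constraint of the query, so the pattern matches.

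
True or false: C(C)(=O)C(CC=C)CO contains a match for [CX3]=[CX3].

True

The pattern [CX3]=[CX3] describes a non-aromatic C=C double bond between two sp2 carbons — an alkene.
The molecule carries a vinyl group (-CH=CH2), whose atoms satisfy every constraint of the query, so the pattern matches.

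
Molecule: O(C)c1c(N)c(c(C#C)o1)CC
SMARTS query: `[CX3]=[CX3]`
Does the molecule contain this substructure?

No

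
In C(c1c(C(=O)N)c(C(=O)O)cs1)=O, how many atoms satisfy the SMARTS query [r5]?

5

Check the 13 heavy atoms by environment: 1× s (aromatic, in 5-ring) → match; 4× c (aromatic, in 5-ring) → match; 3× C (acyclic) → no; 4× O (acyclic) → no; 1× N (acyclic) → no.
Summing the matching environments: 1 + 4 = 5 matching atoms.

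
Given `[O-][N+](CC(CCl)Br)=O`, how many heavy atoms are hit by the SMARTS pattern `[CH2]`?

Check the 8 heavy atoms by environment: 2× C (H2) → match; 1× C (H1) → no; 1× N (charge +1, H0) → no; 1× O (charge -1, H0) → no; 1× O (H0) → no; 1× Br (H0) → no; 1× Cl (H0) → no.
That gives 2 matching atoms.

2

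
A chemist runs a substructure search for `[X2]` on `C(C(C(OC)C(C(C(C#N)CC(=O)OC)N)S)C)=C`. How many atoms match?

4

Check the 19 heavy atoms by environment: 9× C (X4) → no; 1× N (X3) → no; 1× C (X2) → match; 1× N (X1) → no; 3× C (X3) → no; 1× O (X1) → no; 2× O (X2) → match; 1× S (X2) → match.
Summing the matching environments: 1 + 2 + 1 = 4 matching atoms.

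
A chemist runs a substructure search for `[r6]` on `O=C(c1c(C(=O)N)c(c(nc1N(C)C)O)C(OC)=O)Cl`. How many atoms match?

The query [r6] means: r6 matches atoms in a six-membered ring.
Check the 20 heavy atoms by environment: 1× n (aromatic, in 6-ring) → match; 5× c (aromatic, in 6-ring) → match; 6× C (acyclic) → no; 5× O (acyclic) → no; 2× N (acyclic) → no; 1× Cl (acyclic) → no.
Summing the matching environments: 1 + 5 = 6 matching atoms.

6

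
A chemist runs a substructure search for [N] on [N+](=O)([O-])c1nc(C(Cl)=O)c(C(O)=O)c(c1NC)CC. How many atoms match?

2

The query [N] means: uppercase N matches aliphatic (non-aromatic) nitrogen only.
Check the 19 heavy atoms by environment: 1× n (aromatic) → no; 5× c (aromatic) → no; 5× C → no; 4× O → no; 1× Cl → no; 1× N (charge +1) → match; 1× O (charge -1) → no; 1× N → match.
Summing the matching environments: 1 + 1 = 2 matching atoms.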